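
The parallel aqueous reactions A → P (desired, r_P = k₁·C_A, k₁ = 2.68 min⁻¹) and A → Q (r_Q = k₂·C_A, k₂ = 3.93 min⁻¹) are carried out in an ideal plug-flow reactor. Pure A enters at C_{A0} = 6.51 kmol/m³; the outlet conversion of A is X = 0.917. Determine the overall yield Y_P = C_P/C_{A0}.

0.372

C_A = C_{A0}(1−X) = 0.5403 kmol/m³.
Both paths are first order in A, so the instantaneous fraction to P is constant: dC_P/d(−C_A) = k₁/(k₁+k₂) = 0.4054.
C_P = 0.4054·(C_{A0}−C_A) = 0.4054×5.970 = 2.42 kmol/m³.
Y_P = C_P/C_{A0} = 2.420/6.51 = 0.372.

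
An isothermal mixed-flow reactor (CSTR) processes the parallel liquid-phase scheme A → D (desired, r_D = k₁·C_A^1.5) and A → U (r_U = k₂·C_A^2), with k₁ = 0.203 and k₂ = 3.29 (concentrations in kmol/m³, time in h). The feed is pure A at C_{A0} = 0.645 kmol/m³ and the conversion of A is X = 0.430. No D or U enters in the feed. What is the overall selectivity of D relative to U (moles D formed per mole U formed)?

Exit C_A = C_{A0}(1−X) = 0.645×0.570 = 0.3677 kmol/m³.
In a CSTR the entire volume is at exit conditions, so r_D = 0.203×0.3677^1.5 = 0.04525 and r_U = 3.29×0.3677^2 = 0.4447.
Overall selectivity = C_D/C_U = r_Dτ/(r_Uτ) = r_D/r_U = 0.102.

0.102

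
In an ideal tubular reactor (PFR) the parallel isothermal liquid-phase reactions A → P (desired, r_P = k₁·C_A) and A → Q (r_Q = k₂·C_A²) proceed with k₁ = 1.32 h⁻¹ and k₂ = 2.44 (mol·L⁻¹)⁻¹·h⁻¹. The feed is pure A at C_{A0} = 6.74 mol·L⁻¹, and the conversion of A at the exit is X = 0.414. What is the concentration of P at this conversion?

0.261 mol·L⁻¹

C_A = C_{A0}(1−X) = 3.950 mol·L⁻¹.
Along a PFR/batch, dC_P/dC_A = −r_P/(r_P+r_Q) = −k₁/(k₁+k₂·C_A).
Integrating from C_{A0} to C_A: C_P = (1.32/2.44)·ln[(1.32+2.44·6.74)/(1.32+2.44·3.95)] = 0.5410·ln(17.77/10.96) = 0.2614 mol·L⁻¹.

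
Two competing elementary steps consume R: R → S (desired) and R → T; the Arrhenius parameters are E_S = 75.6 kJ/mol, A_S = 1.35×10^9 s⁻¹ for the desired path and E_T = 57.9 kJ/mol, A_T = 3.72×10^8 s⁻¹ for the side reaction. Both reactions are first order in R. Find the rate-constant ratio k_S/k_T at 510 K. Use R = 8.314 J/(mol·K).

k_S/k_T = (A_S/A_T)·exp[−(E_S−E_T)/(RT)] = (A_S/A_T)·exp[(E_T−E_S)/(RT)].
(E_T−E_S)/(RT) = (57.9−75.6)×10³/(8.314×510) = -17700/4240 = -4.174.
k_S/k_T = (1.35×10^9/3.72×10^8)·exp(-4.174) = 3.629 × 0.01538 = 0.0558.

0.0558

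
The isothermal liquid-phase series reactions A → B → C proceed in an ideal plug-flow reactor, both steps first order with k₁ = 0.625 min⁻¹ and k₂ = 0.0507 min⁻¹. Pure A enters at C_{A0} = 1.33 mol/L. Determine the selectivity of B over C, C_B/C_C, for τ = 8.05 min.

For first-order series with pure A initially, C_B(τ) = k₁C_{A0}/(k₂−k₁)·(e^(−k₁τ) − e^(−k₂τ)).
e^(−k₁τ) = e^(−0.625×8.05) = e^(−5.031) = 0.006531; e^(−k₂τ) = e^(−0.4081) = 0.6649.
C_B = 0.625×1.33/(0.0507−0.625) × (0.006531−0.6649) = (-1.447)×(-0.6584) = 0.9529 mol/L.
C_A = C_{A0}e^(−k₁τ) = 0.008686 mol/L, so C_C = C_{A0}−C_A−C_B = 0.3684 mol/L; C_B/C_C = 2.59.

2.59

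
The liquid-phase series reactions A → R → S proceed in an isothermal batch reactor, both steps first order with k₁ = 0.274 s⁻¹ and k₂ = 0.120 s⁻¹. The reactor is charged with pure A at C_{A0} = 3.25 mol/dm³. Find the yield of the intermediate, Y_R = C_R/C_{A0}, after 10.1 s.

0.418

For first-order series with pure A initially, C_R(t) = k₁C_{A0}/(k₂−k₁)·(e^(−k₁t) − e^(−k₂t)).
e^(−k₁t) = e^(−0.274×10.1) = e^(−2.767) = 0.06283; e^(−k₂t) = e^(−1.212) = 0.2976.
C_R = 0.274×3.25/(0.120−0.274) × (0.06283−0.2976) = (-5.782)×(-0.2348) = 1.358 mol/dm³.
Y_R = C_R/C_{A0} = 1.358/3.25 = 0.418.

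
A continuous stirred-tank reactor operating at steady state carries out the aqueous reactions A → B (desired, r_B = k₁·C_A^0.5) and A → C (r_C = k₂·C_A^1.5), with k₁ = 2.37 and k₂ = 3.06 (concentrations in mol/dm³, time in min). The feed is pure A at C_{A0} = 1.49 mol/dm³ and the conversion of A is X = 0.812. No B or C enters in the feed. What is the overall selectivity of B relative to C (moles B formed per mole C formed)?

Exit C_A = C_{A0}(1−X) = 1.49×0.188 = 0.2801 mol/dm³.
A CSTR operates uniformly at the exit composition, giving r_B = 1.254 and r_C = 0.4537 (each k·C_A^n at C_A = 0.2801).
Overall selectivity = C_B/C_C = r_Bτ/(r_Cτ) = r_B/r_C = 2.76.

2.76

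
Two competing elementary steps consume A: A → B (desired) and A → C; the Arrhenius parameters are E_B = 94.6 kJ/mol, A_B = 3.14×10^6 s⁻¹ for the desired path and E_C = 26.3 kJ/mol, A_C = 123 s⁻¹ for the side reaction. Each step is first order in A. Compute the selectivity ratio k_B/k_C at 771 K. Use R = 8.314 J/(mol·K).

With equal orders, S_{B/C} = k_B/k_C = (A_B/A_C)·exp[(E_C−E_B)/(RT)].
(E_C−E_B)/(RT) = (26.3−94.6)×10³/(8.314×771) = -68300/6410 = -10.66.
k_B/k_C = (3.14×10^6/123)·exp(-10.66) = 25528 × 2.358×10^-5 = 0.602.

0.602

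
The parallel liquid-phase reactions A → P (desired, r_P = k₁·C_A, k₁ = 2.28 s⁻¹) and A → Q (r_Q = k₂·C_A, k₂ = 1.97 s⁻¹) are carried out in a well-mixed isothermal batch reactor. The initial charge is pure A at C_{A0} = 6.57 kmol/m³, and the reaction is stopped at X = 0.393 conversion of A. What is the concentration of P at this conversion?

1.39 kmol/m³

C_A = C_{A0}(1−X) = 3.988 kmol/m³.
Both paths are first order in A, so the instantaneous fraction to P is constant: dC_P/d(−C_A) = k₁/(k₁+k₂) = 0.5365.
C_P = 0.5365·(C_{A0}−C_A) = 0.5365×2.582 = 1.39 kmol/m³.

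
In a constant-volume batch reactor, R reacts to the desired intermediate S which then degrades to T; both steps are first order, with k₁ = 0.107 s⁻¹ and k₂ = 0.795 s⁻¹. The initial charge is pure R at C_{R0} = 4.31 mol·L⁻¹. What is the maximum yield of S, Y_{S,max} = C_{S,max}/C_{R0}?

At the optimum, C_{S,max}/C_{R0} = (k₁/k₂)^[k₂/(k₂−k₁)].
= (0.107/0.795)^(0.795/(0.795−0.107)) = (0.1346)^(1.156) = 0.09853.

0.0985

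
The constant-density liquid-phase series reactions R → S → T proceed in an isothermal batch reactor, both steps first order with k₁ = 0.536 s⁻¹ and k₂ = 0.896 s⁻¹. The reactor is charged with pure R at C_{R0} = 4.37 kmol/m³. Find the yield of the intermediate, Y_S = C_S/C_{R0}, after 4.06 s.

0.130

For first-order series with pure R initially, C_S(t) = k₁C_{R0}/(k₂−k₁)·(e^(−k₁t) − e^(−k₂t)).
e^(−k₁t) = e^(−0.536×4.06) = e^(−2.176) = 0.1135; e^(−k₂t) = e^(−3.638) = 0.02631.
C_S = 0.536×4.37/(0.896−0.536) × (0.1135−0.02631) = 6.506×0.08717 = 0.5671 kmol/m³.
Y_S = C_S/C_{R0} = 0.5671/4.37 = 0.130.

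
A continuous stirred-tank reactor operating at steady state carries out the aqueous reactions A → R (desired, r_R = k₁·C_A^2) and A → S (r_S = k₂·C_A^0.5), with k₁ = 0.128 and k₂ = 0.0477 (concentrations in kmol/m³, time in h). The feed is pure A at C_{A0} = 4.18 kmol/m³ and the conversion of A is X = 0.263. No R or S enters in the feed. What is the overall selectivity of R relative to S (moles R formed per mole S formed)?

14.5

Exit C_A = C_{A0}(1−X) = 4.18×0.737 = 3.081 kmol/m³.
Rates in a CSTR are evaluated at the outlet concentration: r_R = 0.128×3.081^2 = 1.215, r_S = 0.0477×3.081^0.5 = 0.08372.
Overall selectivity = C_R/C_S = r_Rτ/(r_Sτ) = r_R/r_S = 14.5.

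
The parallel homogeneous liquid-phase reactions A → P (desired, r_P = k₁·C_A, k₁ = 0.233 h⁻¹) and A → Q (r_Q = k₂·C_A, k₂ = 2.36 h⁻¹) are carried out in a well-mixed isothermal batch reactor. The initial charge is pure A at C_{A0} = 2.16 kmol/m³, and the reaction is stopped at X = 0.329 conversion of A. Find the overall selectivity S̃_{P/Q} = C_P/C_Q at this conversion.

C_A = C_{A0}(1−X) = 1.449 kmol/m³.
Both paths are first order in A, so the instantaneous fraction to P is constant: dC_P/d(−C_A) = k₁/(k₁+k₂) = 0.08986.
C_P = 0.08986·(C_{A0}−C_A) = 0.08986×0.7106 = 0.0639 kmol/m³.
C_Q = (C_{A0}−C_A)−C_P = 0.6468 kmol/m³; S̃_{P/Q} = 0.06386/0.6468 = 0.0987.

0.0987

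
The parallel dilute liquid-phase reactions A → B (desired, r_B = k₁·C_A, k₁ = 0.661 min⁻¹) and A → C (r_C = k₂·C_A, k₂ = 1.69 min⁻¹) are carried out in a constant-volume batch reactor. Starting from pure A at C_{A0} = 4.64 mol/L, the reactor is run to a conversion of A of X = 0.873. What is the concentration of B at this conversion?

1.14 mol/L

C_A = C_{A0}(1−X) = 0.5893 mol/L.
Both paths are first order in A, so the instantaneous fraction to B is constant: dC_B/d(−C_A) = k₁/(k₁+k₂) = 0.2812.
C_B = 0.2812·(C_{A0}−C_A) = 0.2812×4.051 = 1.14 mol/L.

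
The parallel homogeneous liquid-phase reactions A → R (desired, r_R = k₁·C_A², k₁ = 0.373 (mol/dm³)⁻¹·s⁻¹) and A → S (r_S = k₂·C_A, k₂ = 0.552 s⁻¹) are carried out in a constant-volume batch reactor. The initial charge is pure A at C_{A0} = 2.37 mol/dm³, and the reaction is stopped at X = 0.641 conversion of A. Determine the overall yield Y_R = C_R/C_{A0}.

0.328

C_A = C_{A0}(1−X) = 0.8508 mol/dm³.
Along a PFR/batch, dC_S/dC_A = −r_S/(r_R+r_S) = −k₂/(k₂+k₁·C_A).
Integrating from C_{A0} to C_A: C_S = (0.552/0.373)·ln[(0.552+0.373·2.37)/(0.552+0.373·0.851)] = 1.480·ln(1.436/0.8694) = 0.7427 mol/dm³.
Then C_R = (C_{A0}−C_A) − C_S = 1.519 − 0.7427 = 0.7765 mol/dm³.
Y_R = C_R/C_{A0} = 0.7765/2.37 = 0.328.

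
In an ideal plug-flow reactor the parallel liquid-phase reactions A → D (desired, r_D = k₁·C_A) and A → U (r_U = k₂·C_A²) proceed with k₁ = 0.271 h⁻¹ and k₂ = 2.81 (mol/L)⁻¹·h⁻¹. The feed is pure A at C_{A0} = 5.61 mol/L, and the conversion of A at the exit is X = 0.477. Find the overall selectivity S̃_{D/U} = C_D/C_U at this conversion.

0.0233

C_A = C_{A0}(1−X) = 2.934 mol/L.
Along a PFR/batch, dC_D/dC_A = −r_D/(r_D+r_U) = −k₁/(k₁+k₂·C_A).
Integrating from C_{A0} to C_A: C_D = (0.271/2.81)·ln[(0.271+2.81·5.61)/(0.271+2.81·2.93)] = 0.09644·ln(16.04/8.516) = 0.06104 mol/L.
C_U = (C_{A0}−C_A)−C_D = 2.615 mol/L; S̃_{D/U} = 0.06104/2.615 = 0.0233.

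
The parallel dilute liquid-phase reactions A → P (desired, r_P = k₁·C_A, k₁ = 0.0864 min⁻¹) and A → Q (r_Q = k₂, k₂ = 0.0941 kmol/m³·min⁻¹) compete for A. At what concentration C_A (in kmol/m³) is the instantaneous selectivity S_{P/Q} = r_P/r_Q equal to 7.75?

S_{P/Q} = (k₁/k₂)·C_A ⇒ C_A = S·k₂/k₁.
= 7.75×0.0941/0.0864 = 8.44 kmol/m³.

8.44 kmol/m³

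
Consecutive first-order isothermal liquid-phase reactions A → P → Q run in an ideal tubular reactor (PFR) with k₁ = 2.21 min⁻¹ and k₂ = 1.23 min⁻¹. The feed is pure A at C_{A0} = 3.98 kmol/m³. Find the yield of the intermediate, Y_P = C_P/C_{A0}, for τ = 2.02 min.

0.162

The intermediate concentration in a first-order A→B→C sequence is C_P = k₁C_{A0}(e^(−k₁τ) − e^(−k₂τ))/(k₂−k₁).
e^(−k₁τ) = e^(−2.21×2.02) = e^(−4.464) = 0.01151; e^(−k₂τ) = e^(−2.485) = 0.08336.
C_P = 2.21×3.98/(1.23−2.21) × (0.01151−0.08336) = (-8.975)×(-0.07184) = 0.6448 kmol/m³.
Y_P = C_P/C_{A0} = 0.6448/3.98 = 0.162.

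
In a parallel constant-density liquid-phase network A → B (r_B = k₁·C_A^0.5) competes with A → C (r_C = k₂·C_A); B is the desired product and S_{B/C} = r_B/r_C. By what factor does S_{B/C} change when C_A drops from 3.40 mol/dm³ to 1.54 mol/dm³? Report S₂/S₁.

S_{B/C} = (k₁/k₂)·C_A^-0.5, so S₂/S₁ = (C_{A,2}/C_{A,1})^-0.5.
= (1.54/3.40)^(-0.5) = (0.4529)^(-0.5) = 1.49.

1.49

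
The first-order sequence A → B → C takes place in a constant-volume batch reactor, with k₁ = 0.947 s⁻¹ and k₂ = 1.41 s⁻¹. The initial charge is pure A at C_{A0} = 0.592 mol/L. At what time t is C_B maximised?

0.860 s

The intermediate peaks when r₁ = r₂, i.e. k₁e^(−k₁t) = k₂e^(−k₂t), giving t_opt = ln(k₂/k₁)/(k₂−k₁).
= ln(1.41/0.947)/(1.41−0.947) = ln(1.489)/0.4630 = 0.3980/0.4630 = 0.860 s.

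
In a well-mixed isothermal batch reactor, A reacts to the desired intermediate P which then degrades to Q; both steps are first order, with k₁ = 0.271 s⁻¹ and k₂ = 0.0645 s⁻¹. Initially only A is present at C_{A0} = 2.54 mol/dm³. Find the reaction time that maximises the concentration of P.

6.95 s

The intermediate peaks when r₁ = r₂, i.e. k₁e^(−k₁t) = k₂e^(−k₂t), giving t_opt = ln(k₂/k₁)/(k₂−k₁).
= ln(0.0645/0.271)/(0.0645−0.271) = ln(0.2380)/-0.2065 = -1.435/-0.2065 = 6.95 s.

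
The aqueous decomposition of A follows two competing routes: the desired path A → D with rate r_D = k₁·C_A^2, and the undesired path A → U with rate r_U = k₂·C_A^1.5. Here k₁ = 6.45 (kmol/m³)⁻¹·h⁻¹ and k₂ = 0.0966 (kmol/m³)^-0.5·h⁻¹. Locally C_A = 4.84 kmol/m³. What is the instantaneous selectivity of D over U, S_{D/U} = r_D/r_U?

147

S_{D/U} = r_D/r_U = (k₁·C_A^2)/(k₂·C_A^1.5) = (k₁/k₂)·C_A^0.5.
= (6.45×4.840^2) / (0.0966×4.840^1.5) = 151.1/1.029 = 147.
Since the desired path is higher order in A, keeping C_A high (PFR or concentrated feed) favours D.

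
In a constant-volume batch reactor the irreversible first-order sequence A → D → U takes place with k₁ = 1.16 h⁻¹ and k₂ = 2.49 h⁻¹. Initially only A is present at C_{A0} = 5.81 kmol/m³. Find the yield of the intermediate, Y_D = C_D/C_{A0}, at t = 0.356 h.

Solving the coupled first-order balances gives C_D(t) = [k₁/(k₂−k₁)]·C_{A0}·(e^(−k₁t) − e^(−k₂t)).
e^(−k₁t) = e^(−1.16×0.356) = e^(−0.4130) = 0.6617; e^(−k₂t) = e^(−0.8864) = 0.4121.
C_D = 1.16×5.81/(2.49−1.16) × (0.6617−0.4121) = 5.067×0.2496 = 1.265 kmol/m³.
Y_D = C_D/C_{A0} = 1.265/5.81 = 0.218.

0.218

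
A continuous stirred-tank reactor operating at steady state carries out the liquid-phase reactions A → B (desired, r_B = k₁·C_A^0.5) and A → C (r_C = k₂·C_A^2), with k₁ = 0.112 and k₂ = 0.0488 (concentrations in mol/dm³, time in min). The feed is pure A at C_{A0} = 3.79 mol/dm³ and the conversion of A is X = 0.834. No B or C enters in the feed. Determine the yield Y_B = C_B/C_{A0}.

Exit C_A = C_{A0}(1−X) = 3.79×0.166 = 0.6291 mol/dm³.
Rates in a CSTR are evaluated at the outlet concentration: r_B = 0.112×0.6291^0.5 = 0.08884, r_C = 0.0488×0.6291^2 = 0.01932.
Fraction of consumed A going to B: r_B/(r_B+r_C) = 0.8214.
C_B = 0.8214·C_{A0}·X = 0.8214×3.79×0.834 = 2.60 mol/dm³; Y_B = C_B/C_{A0} = 0.685.

0.685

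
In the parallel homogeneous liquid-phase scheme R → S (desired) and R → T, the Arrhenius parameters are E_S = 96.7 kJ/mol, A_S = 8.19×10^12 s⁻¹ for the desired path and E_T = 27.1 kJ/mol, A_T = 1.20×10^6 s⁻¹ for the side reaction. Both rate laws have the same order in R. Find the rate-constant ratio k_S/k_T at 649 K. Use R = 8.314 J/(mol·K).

Since both paths have the same order in R, the concentration cancels and S_{S/T} = k_S/k_T = (A_S/A_T)·exp[(E_T−E_S)/(RT)].
(E_T−E_S)/(RT) = (27.1−96.7)×10³/(8.314×649) = -69600/5396 = -12.90.
k_S/k_T = (8.19×10^12/1.20×10^6)·exp(-12.90) = 6.825×10^6 × 2.501×10^-6 = 17.1.

17.1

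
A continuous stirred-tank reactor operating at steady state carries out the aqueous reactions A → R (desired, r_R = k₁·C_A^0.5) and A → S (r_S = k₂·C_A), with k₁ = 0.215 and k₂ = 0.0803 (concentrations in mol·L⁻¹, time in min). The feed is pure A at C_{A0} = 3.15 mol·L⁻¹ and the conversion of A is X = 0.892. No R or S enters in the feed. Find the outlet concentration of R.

Exit C_A = C_{A0}(1−X) = 3.15×0.108 = 0.3402 mol·L⁻¹.
A CSTR operates uniformly at the exit composition, giving r_R = 0.1254 and r_S = 0.02732 (each k·C_A^n at C_A = 0.3402).
Fraction of consumed A going to R: r_R/(r_R+r_S) = 0.8211.
C_R = 0.8211·C_{A0}·X = 0.8211×3.15×0.892 = 2.31 mol·L⁻¹.

2.31 mol·L⁻¹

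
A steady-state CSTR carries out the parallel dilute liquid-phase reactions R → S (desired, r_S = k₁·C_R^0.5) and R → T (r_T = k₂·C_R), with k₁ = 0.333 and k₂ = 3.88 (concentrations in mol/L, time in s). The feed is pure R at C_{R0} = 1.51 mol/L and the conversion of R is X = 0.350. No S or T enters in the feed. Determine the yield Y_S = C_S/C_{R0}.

0.0279

Exit C_R = C_{R0}(1−X) = 1.51×0.650 = 0.9815 mol/L.
A CSTR operates uniformly at the exit composition, giving r_S = 0.3299 and r_T = 3.808 (each k·C_R^n at C_R = 0.9815).
Fraction of consumed R going to S: r_S/(r_S+r_T) = 0.07972.
C_S = 0.07972·C_{R0}·X = 0.07972×1.51×0.350 = 0.0421 mol/L; Y_S = C_S/C_{R0} = 0.0279.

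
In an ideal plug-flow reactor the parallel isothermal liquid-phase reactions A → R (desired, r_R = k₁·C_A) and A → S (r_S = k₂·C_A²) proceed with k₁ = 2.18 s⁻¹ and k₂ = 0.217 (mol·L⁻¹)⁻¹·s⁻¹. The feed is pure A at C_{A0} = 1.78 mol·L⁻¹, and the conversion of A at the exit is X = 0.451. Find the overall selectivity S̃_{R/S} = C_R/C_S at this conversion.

7.31

C_A = C_{A0}(1−X) = 0.9772 mol·L⁻¹.
Along a PFR/batch, dC_R/dC_A = −r_R/(r_R+r_S) = −k₁/(k₁+k₂·C_A).
Integrating from C_{A0} to C_A: C_R = (2.18/0.217)·ln[(2.18+0.217·1.78)/(2.18+0.217·0.977)] = 10.05·ln(2.566/2.392) = 0.7062 mol·L⁻¹.
C_S = (C_{A0}−C_A)−C_R = 0.09658 mol·L⁻¹; S̃_{R/S} = 0.7062/0.09658 = 7.31.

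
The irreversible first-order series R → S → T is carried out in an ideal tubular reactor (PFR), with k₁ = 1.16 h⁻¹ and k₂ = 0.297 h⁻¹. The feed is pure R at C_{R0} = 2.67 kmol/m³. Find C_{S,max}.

1.67 kmol/m³

At the optimum, C_{S,max}/C_{R0} = (k₁/k₂)^[k₂/(k₂−k₁)].
= (1.16/0.297)^(0.297/(0.297−1.16)) = (3.906)^(-0.3441) = 0.6257.
C_{S,max} = 0.6257×2.67 = 1.67 kmol/m³.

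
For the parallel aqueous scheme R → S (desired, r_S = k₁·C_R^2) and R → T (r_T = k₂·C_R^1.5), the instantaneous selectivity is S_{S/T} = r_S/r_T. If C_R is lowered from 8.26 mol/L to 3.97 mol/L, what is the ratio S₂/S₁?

0.693

S_{S/T} = (k₁/k₂)·C_R^0.5, so S₂/S₁ = (C_{R,2}/C_{R,1})^0.5.
= (3.97/8.26)^0.5 = (0.4806)^0.5 = 0.693.
Selectivity toward S falls as C_R falls — high-concentration operation is favoured.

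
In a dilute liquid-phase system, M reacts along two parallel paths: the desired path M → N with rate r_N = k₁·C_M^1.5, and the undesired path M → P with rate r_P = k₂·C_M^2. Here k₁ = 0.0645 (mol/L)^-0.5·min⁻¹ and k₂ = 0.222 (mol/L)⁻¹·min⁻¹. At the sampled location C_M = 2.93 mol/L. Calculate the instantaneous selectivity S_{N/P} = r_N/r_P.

S_{N/P} = r_N/r_P = (k₁·C_M^1.5)/(k₂·C_M^2) = (k₁/k₂)·C_M^-0.5.
= (0.0645×2.930^1.5) / (0.222×2.930^2) = 0.3235/1.906 = 0.170.
The undesired path is higher order in M, so low C_M (CSTR or dilute feed) favours N.

0.170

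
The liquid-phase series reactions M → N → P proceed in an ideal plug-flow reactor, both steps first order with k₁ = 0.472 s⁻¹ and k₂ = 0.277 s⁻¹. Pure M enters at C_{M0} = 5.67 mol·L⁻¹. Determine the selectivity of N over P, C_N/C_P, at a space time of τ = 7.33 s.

0.332

For first-order series with pure M initially, C_N(τ) = k₁C_{M0}/(k₂−k₁)·(e^(−k₁τ) − e^(−k₂τ)).
e^(−k₁τ) = e^(−0.472×7.33) = e^(−3.460) = 0.03144; e^(−k₂τ) = e^(−2.030) = 0.1313.
C_N = 0.472×5.67/(0.277−0.472) × (0.03144−0.1313) = (-13.72)×(-0.09984) = 1.370 mol·L⁻¹.
C_M = C_{M0}e^(−k₁τ) = 0.1782 mol·L⁻¹, so C_P = C_{M0}−C_M−C_N = 4.121 mol·L⁻¹; C_N/C_P = 0.332.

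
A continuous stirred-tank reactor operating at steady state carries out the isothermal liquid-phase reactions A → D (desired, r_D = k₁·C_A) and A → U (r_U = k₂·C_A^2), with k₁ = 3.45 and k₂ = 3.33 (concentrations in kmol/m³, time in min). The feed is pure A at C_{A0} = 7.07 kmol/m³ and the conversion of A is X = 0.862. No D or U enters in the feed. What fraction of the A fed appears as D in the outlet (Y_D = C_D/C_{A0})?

0.444

Exit C_A = C_{A0}(1−X) = 7.07×0.138 = 0.9757 kmol/m³.
Rates in a CSTR are evaluated at the outlet concentration: r_D = 3.45×0.9757 = 3.366, r_U = 3.33×0.9757^2 = 3.170.
Fraction of consumed A going to D: r_D/(r_D+r_U) = 0.5150.
C_D = 0.5150·C_{A0}·X = 0.5150×7.07×0.862 = 3.14 kmol/m³; Y_D = C_D/C_{A0} = 0.444.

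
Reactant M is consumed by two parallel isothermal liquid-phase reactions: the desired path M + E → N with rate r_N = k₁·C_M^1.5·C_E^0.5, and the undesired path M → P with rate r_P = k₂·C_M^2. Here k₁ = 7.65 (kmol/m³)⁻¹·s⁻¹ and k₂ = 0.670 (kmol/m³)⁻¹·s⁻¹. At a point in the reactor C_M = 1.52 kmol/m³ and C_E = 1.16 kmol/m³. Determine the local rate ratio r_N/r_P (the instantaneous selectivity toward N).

S_{N/P} = r_N/r_P = (k₁·C_M^1.5·C_E^0.5)/(k₂·C_M^2) = (k₁/k₂)·C_M^-0.5·C_E^0.5.
= (7.65×1.520^1.5×1.160^0.5) / (0.670×1.520^2) = 15.44/1.548 = 9.97.

9.97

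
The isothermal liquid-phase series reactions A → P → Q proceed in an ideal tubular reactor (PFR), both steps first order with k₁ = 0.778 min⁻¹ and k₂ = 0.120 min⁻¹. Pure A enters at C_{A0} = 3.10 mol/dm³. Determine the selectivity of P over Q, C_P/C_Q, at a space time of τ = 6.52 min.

The intermediate concentration in a first-order A→B→C sequence is C_P = k₁C_{A0}(e^(−k₁τ) − e^(−k₂τ))/(k₂−k₁).
e^(−k₁τ) = e^(−0.778×6.52) = e^(−5.073) = 0.006266; e^(−k₂τ) = e^(−0.7824) = 0.4573.
C_P = 0.778×3.10/(0.120−0.778) × (0.006266−0.4573) = (-3.665)×(-0.4510) = 1.653 mol/dm³.
C_A = C_{A0}e^(−k₁τ) = 0.01943 mol/dm³, so C_Q = C_{A0}−C_A−C_P = 1.427 mol/dm³; C_P/C_Q = 1.16.

1.16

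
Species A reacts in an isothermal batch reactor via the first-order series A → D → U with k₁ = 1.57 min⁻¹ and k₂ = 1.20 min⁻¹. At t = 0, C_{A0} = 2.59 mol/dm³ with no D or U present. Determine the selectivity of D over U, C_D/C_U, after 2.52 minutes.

Solving the coupled first-order balances gives C_D(t) = [k₁/(k₂−k₁)]·C_{A0}·(e^(−k₁t) − e^(−k₂t)).
e^(−k₁t) = e^(−1.57×2.52) = e^(−3.956) = 0.01913; e^(−k₂t) = e^(−3.024) = 0.04861.
C_D = 1.57×2.59/(1.20−1.57) × (0.01913−0.04861) = (-10.99)×(-0.02947) = 0.3239 mol/dm³.
C_A = C_{A0}e^(−k₁t) = 0.04955 mol/dm³, so C_U = C_{A0}−C_A−C_D = 2.217 mol/dm³; C_D/C_U = 0.146.

0.146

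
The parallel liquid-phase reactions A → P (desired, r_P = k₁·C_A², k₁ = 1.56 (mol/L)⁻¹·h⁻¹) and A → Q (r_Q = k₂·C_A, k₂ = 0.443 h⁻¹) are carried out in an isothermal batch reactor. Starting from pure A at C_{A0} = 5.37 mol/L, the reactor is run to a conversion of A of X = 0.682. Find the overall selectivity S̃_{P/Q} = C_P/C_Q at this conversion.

11.4

C_A = C_{A0}(1−X) = 1.708 mol/L.
Along a PFR/batch, dC_Q/dC_A = −r_Q/(r_P+r_Q) = −k₂/(k₂+k₁·C_A).
Integrating from C_{A0} to C_A: C_Q = (0.443/1.56)·ln[(0.443+1.56·5.37)/(0.443+1.56·1.71)] = 0.2840·ln(8.820/3.107) = 0.2963 mol/L.
Then C_P = (C_{A0}−C_A) − C_Q = 3.662 − 0.2963 = 3.366 mol/L.
S̃_{P/Q} = C_P/C_Q = 3.366/0.2963 = 11.4.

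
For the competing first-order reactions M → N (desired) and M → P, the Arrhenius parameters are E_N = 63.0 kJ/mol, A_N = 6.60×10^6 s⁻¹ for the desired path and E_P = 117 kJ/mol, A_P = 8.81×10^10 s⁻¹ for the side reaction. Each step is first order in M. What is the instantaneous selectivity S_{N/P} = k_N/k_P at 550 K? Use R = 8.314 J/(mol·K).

Since both paths have the same order in M, the concentration cancels and S_{N/P} = k_N/k_P = (A_N/A_P)·exp[(E_P−E_N)/(RT)].
(E_P−E_N)/(RT) = (117−63.0)×10³/(8.314×550) = 54000/4573 = 11.81.
k_N/k_P = (6.60×10^6/8.81×10^10)·exp(11.81) = 7.491×10^-5 × 1.345×10^5 = 10.1.
Since E_N < E_P, lowering the temperature improves selectivity toward N.

10.1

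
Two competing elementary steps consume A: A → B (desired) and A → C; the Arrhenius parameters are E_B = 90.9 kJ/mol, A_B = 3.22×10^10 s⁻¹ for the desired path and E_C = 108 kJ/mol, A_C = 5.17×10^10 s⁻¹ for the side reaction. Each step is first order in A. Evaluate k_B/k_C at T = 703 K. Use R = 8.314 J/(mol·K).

Since both paths have the same order in A, the concentration cancels and S_{B/C} = k_B/k_C = (A_B/A_C)·exp[(E_C−E_B)/(RT)].
(E_C−E_B)/(RT) = (108−90.9)×10³/(8.314×703) = 17100/5845 = 2.926.
k_B/k_C = (3.22×10^10/5.17×10^10)·exp(2.926) = 0.6228 × 18.65 = 11.6.
Since E_B < E_C, lowering the temperature improves selectivity toward B.

11.6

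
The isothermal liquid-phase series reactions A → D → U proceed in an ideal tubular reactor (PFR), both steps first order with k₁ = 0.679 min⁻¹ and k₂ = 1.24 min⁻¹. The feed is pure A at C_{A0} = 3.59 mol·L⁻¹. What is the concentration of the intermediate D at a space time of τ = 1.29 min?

The intermediate concentration in a first-order A→B→C sequence is C_D = k₁C_{A0}(e^(−k₁τ) − e^(−k₂τ))/(k₂−k₁).
e^(−k₁τ) = e^(−0.679×1.29) = e^(−0.8759) = 0.4165; e^(−k₂τ) = e^(−1.600) = 0.2020.
C_D = 0.679×3.59/(1.24−0.679) × (0.4165−0.2020) = 4.345×0.2145 = 0.9321 mol·L⁻¹.

0.932 mol·L⁻¹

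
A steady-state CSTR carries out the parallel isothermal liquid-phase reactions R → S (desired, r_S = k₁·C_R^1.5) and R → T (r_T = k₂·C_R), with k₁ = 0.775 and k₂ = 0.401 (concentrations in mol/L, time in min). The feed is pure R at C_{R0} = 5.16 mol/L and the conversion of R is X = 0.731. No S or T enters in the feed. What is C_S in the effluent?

2.62 mol/L

Exit C_R = C_{R0}(1−X) = 5.16×0.269 = 1.388 mol/L.
In a CSTR the entire volume is at exit conditions, so r_S = 0.775×1.388^1.5 = 1.267 and r_T = 0.401×1.388 = 0.5566.
Fraction of consumed R going to S: r_S/(r_S+r_T) = 0.6948.
C_S = 0.6948·C_{R0}·X = 0.6948×5.16×0.731 = 2.62 mol/L.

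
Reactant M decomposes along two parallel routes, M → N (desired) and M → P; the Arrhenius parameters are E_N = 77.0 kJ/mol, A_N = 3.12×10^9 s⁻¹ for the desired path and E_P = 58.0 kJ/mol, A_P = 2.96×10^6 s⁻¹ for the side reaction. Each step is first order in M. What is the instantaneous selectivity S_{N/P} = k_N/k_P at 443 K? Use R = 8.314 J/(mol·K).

6.06

k_N/k_P = (A_N/A_P)·exp[−(E_N−E_P)/(RT)] = (A_N/A_P)·exp[(E_P−E_N)/(RT)].
(E_P−E_N)/(RT) = (58.0−77.0)×10³/(8.314×443) = -19000/3683 = -5.159.
k_N/k_P = (3.12×10^9/2.96×10^6)·exp(-5.159) = 1054 × 0.005749 = 6.06.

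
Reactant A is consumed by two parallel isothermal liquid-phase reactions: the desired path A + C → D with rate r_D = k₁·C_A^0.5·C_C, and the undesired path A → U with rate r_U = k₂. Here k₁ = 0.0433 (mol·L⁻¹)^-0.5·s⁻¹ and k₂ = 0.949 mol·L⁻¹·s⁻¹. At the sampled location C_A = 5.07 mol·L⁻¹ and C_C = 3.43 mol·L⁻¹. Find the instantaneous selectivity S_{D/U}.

0.352

S_{D/U} = r_D/r_U = (k₁·C_A^0.5·C_C)/(k₂) = (k₁/k₂)·C_A^0.5·C_C.
= (0.0433×5.070^0.5×3.430) / (0.949) = 0.3344/0.9490 = 0.352.
Since the desired path is higher order in A, keeping C_A high (PFR or concentrated feed) favours D.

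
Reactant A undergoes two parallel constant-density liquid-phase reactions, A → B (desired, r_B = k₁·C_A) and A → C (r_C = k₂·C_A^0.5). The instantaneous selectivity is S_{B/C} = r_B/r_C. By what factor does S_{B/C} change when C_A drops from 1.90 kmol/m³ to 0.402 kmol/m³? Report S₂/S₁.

S_{B/C} = (k₁/k₂)·C_A^0.5, so S₂/S₁ = (C_{A,2}/C_{A,1})^0.5.
= (0.402/1.90)^0.5 = (0.2116)^0.5 = 0.460.
Selectivity toward B falls as C_A falls — high-concentration operation is favoured.

0.460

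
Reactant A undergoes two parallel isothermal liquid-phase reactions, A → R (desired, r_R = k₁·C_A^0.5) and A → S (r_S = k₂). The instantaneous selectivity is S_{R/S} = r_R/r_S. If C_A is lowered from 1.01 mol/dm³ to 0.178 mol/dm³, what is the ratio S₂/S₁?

0.420

S_{R/S} = (k₁/k₂)·C_A^0.5, so S₂/S₁ = (C_{A,2}/C_{A,1})^0.5.
= (0.178/1.01)^0.5 = (0.1762)^0.5 = 0.420.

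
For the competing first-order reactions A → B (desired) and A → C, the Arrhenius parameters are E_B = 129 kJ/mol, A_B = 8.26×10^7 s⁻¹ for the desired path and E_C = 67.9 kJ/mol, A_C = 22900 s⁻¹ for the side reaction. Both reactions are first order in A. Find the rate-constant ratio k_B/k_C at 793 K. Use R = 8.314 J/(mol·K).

Since both paths have the same order in A, the concentration cancels and S_{B/C} = k_B/k_C = (A_B/A_C)·exp[(E_C−E_B)/(RT)].
(E_C−E_B)/(RT) = (67.9−129)×10³/(8.314×793) = -61100/6593 = -9.267.
k_B/k_C = (8.26×10^7/22900)·exp(-9.267) = 3607 × 9.445×10^-5 = 0.341.

0.341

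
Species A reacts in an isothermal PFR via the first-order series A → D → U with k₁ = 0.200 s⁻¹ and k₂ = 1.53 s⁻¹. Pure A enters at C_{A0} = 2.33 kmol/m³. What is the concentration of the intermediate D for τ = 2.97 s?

For first-order series with pure A initially, C_D(τ) = k₁C_{A0}/(k₂−k₁)·(e^(−k₁τ) − e^(−k₂τ)).
e^(−k₁τ) = e^(−0.200×2.97) = e^(−0.5940) = 0.5521; e^(−k₂τ) = e^(−4.544) = 0.01063.
C_D = 0.200×2.33/(1.53−0.200) × (0.5521−0.01063) = 0.3504×0.5415 = 0.1897 kmol/m³.

0.190 kmol/m³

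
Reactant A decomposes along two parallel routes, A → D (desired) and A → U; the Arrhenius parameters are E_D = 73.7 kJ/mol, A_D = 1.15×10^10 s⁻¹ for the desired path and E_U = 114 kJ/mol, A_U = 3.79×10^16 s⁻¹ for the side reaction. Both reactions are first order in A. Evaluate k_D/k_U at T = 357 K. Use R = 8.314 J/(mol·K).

k_D/k_U = (A_D/A_U)·exp[−(E_D−E_U)/(RT)] = (A_D/A_U)·exp[(E_U−E_D)/(RT)].
(E_U−E_D)/(RT) = (114−73.7)×10³/(8.314×357) = 40300/2968 = 13.58.
k_D/k_U = (1.15×10^10/3.79×10^16)·exp(13.58) = 3.034×10^-7 × 7.884×10^5 = 0.239.
Since E_D < E_U, lowering the temperature improves selectivity toward D.

0.239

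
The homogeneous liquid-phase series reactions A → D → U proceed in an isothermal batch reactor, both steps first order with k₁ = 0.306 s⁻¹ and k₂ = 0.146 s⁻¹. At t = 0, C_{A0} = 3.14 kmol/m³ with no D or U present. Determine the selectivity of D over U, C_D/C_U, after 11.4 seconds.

For first-order series with pure A initially, C_D(t) = k₁C_{A0}/(k₂−k₁)·(e^(−k₁t) − e^(−k₂t)).
e^(−k₁t) = e^(−0.306×11.4) = e^(−3.488) = 0.03055; e^(−k₂t) = e^(−1.664) = 0.1893.
C_D = 0.306×3.14/(0.146−0.306) × (0.03055−0.1893) = (-6.005)×(-0.1588) = 0.9534 kmol/m³.
C_A = C_{A0}e^(−k₁t) = 0.09593 kmol/m³, so C_U = C_{A0}−C_A−C_D = 2.091 kmol/m³; C_D/C_U = 0.456.

0.456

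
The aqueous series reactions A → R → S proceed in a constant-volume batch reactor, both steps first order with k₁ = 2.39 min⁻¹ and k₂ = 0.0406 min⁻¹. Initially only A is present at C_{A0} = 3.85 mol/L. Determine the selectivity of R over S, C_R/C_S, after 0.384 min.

Solving the coupled first-order balances gives C_R(t) = [k₁/(k₂−k₁)]·C_{A0}·(e^(−k₁t) − e^(−k₂t)).
e^(−k₁t) = e^(−2.39×0.384) = e^(−0.9178) = 0.3994; e^(−k₂t) = e^(−0.01559) = 0.9845.
C_R = 2.39×3.85/(0.0406−2.39) × (0.3994−0.9845) = (-3.917)×(-0.5851) = 2.292 mol/L.
C_A = C_{A0}e^(−k₁t) = 1.538 mol/L, so C_S = C_{A0}−C_A−C_R = 0.02063 mol/L; C_R/C_S = 111.

111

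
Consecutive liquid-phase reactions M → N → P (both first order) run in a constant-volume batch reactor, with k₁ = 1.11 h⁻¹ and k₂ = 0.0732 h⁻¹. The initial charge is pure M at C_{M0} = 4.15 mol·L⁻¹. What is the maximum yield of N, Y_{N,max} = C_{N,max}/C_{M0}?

0.825

Evaluating C_N at t_opt = ln(k₂/k₁)/(k₂−k₁) gives C_{N,max}/C_{M0} = (k₁/k₂)^[k₂/(k₂−k₁)].
= (1.11/0.0732)^(0.0732/(0.0732−1.11)) = (15.16)^(-0.07060) = 0.8253.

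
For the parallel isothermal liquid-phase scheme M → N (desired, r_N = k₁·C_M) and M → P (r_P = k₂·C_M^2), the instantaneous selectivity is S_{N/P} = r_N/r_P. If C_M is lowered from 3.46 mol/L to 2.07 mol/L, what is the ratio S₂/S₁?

S_{N/P} = (k₁/k₂)·C_M⁻¹, so S₂/S₁ = (C_{M,2}/C_{M,1})⁻¹.
= 3.46/2.07 = 1.67.

1.67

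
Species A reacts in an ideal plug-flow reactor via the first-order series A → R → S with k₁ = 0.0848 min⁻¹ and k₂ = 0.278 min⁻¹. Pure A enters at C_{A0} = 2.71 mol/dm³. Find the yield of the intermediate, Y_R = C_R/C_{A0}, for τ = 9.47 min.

Solving the coupled first-order balances gives C_R(τ) = [k₁/(k₂−k₁)]·C_{A0}·(e^(−k₁τ) − e^(−k₂τ)).
e^(−k₁τ) = e^(−0.0848×9.47) = e^(−0.8031) = 0.4480; e^(−k₂τ) = e^(−2.633) = 0.07189.
C_R = 0.0848×2.71/(0.278−0.0848) × (0.4480−0.07189) = 1.189×0.3761 = 0.4473 mol/dm³.
Y_R = C_R/C_{A0} = 0.4473/2.71 = 0.165.

0.165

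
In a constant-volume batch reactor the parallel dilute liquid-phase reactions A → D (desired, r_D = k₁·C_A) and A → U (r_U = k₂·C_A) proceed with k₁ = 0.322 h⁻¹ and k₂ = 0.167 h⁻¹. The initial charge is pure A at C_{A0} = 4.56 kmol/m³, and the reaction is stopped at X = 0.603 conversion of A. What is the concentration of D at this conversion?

1.81 kmol/m³

C_A = C_{A0}(1−X) = 1.810 kmol/m³.
Both paths are first order in A, so the instantaneous fraction to D is constant: dC_D/d(−C_A) = k₁/(k₁+k₂) = 0.6585.
C_D = 0.6585·(C_{A0}−C_A) = 0.6585×2.750 = 1.81 kmol/m³.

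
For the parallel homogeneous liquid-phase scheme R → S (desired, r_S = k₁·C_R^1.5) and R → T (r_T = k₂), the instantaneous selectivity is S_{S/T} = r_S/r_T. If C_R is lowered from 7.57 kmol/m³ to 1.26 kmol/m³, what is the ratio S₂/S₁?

0.0679

S_{S/T} = (k₁/k₂)·C_R^1.5, so S₂/S₁ = (C_{R,2}/C_{R,1})^1.5.
= (1.26/7.57)^1.5 = (0.1664)^1.5 = 0.0679.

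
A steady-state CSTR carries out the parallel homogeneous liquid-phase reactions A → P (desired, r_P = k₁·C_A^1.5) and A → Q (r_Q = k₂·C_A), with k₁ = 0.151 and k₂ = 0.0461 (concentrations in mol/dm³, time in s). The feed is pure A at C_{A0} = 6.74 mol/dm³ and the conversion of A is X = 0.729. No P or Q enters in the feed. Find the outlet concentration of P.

4.01 mol/dm³

Exit C_A = C_{A0}(1−X) = 6.74×0.271 = 1.827 mol/dm³.
Rates in a CSTR are evaluated at the outlet concentration: r_P = 0.151×1.827^1.5 = 0.3728, r_Q = 0.0461×1.827 = 0.08420.
Fraction of consumed A going to P: r_P/(r_P+r_Q) = 0.8157.
C_P = 0.8157·C_{A0}·X = 0.8157×6.74×0.729 = 4.01 mol/dm³.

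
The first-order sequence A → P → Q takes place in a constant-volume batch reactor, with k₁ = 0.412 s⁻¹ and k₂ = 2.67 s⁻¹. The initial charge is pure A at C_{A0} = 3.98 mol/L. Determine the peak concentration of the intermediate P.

For a first-order series the maximum intermediate yield is C_{P,max}/C_{A0} = (k₁/k₂)^[k₂/(k₂−k₁)].
= (0.412/2.67)^(2.67/(2.67−0.412)) = (0.1543)^(1.182) = 0.1097.
C_{P,max} = 0.1097×3.98 = 0.437 mol/L.

0.437 mol/L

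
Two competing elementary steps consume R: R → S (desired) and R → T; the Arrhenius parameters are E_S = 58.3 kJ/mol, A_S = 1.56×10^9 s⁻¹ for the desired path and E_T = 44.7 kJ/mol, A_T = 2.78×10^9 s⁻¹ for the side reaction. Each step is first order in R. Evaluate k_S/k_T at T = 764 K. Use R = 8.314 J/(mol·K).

Since both paths have the same order in R, the concentration cancels and S_{S/T} = k_S/k_T = (A_S/A_T)·exp[(E_T−E_S)/(RT)].
(E_T−E_S)/(RT) = (44.7−58.3)×10³/(8.314×764) = -13600/6352 = -2.141.
k_S/k_T = (1.56×10^9/2.78×10^9)·exp(-2.141) = 0.5612 × 0.1175 = 0.0660.
Since E_S > E_T, raising the temperature improves selectivity toward S.

0.0660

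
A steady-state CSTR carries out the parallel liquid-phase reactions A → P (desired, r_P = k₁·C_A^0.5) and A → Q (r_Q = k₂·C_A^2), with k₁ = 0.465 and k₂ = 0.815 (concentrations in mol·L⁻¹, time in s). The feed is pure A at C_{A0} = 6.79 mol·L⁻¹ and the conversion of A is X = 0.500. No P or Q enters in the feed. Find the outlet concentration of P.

0.284 mol·L⁻¹

Exit C_A = C_{A0}(1−X) = 6.79×0.500 = 3.395 mol·L⁻¹.
A CSTR operates uniformly at the exit composition, giving r_P = 0.8568 and r_Q = 9.394 (each k·C_A^n at C_A = 3.395).
Fraction of consumed A going to P: r_P/(r_P+r_Q) = 0.08358.
C_P = 0.08358·C_{A0}·X = 0.08358×6.79×0.500 = 0.284 mol·L⁻¹.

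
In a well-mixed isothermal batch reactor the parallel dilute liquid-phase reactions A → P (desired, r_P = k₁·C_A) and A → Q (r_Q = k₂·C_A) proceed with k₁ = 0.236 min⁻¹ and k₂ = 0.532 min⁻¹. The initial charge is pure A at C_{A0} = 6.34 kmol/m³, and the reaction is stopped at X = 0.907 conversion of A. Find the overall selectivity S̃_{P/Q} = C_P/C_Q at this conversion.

C_A = C_{A0}(1−X) = 0.5896 kmol/m³.
Both paths are first order in A, so the instantaneous fraction to P is constant: dC_P/d(−C_A) = k₁/(k₁+k₂) = 0.3073.
C_P = 0.3073·(C_{A0}−C_A) = 0.3073×5.750 = 1.77 kmol/m³.
C_Q = (C_{A0}−C_A)−C_P = 3.983 kmol/m³; S̃_{P/Q} = 1.767/3.983 = 0.444.

0.444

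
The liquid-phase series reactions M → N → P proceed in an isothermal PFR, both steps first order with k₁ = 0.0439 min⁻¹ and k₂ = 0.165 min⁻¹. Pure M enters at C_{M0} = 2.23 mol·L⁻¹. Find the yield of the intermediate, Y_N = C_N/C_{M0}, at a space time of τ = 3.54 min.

0.108

The intermediate concentration in a first-order A→B→C sequence is C_N = k₁C_{M0}(e^(−k₁τ) − e^(−k₂τ))/(k₂−k₁).
e^(−k₁τ) = e^(−0.0439×3.54) = e^(−0.1554) = 0.8561; e^(−k₂τ) = e^(−0.5841) = 0.5576.
C_N = 0.0439×2.23/(0.165−0.0439) × (0.8561−0.5576) = 0.8084×0.2985 = 0.2413 mol·L⁻¹.
Y_N = C_N/C_{M0} = 0.2413/2.23 = 0.108.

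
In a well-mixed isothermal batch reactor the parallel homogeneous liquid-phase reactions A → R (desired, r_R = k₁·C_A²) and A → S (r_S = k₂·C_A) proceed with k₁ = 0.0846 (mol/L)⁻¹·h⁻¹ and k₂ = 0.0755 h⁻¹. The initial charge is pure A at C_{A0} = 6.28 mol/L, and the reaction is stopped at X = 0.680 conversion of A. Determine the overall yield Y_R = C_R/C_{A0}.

C_A = C_{A0}(1−X) = 2.010 mol/L.
Along a PFR/batch, dC_S/dC_A = −r_S/(r_R+r_S) = −k₂/(k₂+k₁·C_A).
Integrating from C_{A0} to C_A: C_S = (0.0755/0.0846)·ln[(0.0755+0.0846·6.28)/(0.0755+0.0846·2.01)] = 0.8924·ln(0.6068/0.2455) = 0.8075 mol/L.
Then C_R = (C_{A0}−C_A) − C_S = 4.270 − 0.8075 = 3.463 mol/L.
Y_R = C_R/C_{A0} = 3.463/6.28 = 0.551.

0.551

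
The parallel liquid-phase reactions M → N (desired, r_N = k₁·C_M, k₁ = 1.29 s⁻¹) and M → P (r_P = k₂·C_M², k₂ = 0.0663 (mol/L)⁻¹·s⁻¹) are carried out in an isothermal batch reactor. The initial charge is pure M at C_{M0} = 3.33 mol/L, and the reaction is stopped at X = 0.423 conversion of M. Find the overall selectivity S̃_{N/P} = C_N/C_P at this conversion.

7.43

C_M = C_{M0}(1−X) = 1.921 mol/L.
Along a PFR/batch, dC_N/dC_M = −r_N/(r_N+r_P) = −k₁/(k₁+k₂·C_M).
Integrating from C_{M0} to C_M: C_N = (1.29/0.0663)·ln[(1.29+0.0663·3.33)/(1.29+0.0663·1.92)] = 19.46·ln(1.511/1.417) = 1.242 mol/L.
C_P = (C_{M0}−C_M)−C_N = 0.1671 mol/L; S̃_{N/P} = 1.242/0.1671 = 7.43.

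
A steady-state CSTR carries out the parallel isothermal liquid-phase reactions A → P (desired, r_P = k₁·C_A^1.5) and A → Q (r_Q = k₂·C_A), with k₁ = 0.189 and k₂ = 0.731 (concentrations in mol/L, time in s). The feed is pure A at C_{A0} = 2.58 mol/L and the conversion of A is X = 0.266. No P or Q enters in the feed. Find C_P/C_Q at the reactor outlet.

0.356

Exit C_A = C_{A0}(1−X) = 2.58×0.734 = 1.894 mol/L.
Rates in a CSTR are evaluated at the outlet concentration: r_P = 0.189×1.894^1.5 = 0.4925, r_Q = 0.731×1.894 = 1.384.
Overall selectivity = C_P/C_Q = r_Pτ/(r_Qτ) = r_P/r_Q = 0.356.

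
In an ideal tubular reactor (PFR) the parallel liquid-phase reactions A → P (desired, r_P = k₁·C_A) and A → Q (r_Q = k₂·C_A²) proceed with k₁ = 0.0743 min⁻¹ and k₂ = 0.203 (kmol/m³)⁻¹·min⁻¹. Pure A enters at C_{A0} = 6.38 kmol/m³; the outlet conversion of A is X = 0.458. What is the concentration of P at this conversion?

0.208 kmol/m³

C_A = C_{A0}(1−X) = 3.458 kmol/m³.
Along a PFR/batch, dC_P/dC_A = −r_P/(r_P+r_Q) = −k₁/(k₁+k₂·C_A).
Integrating from C_{A0} to C_A: C_P = (0.0743/0.203)·ln[(0.0743+0.203·6.38)/(0.0743+0.203·3.46)] = 0.3660·ln(1.369/0.7763) = 0.2078 kmol/m³.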